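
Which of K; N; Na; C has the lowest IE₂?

C

After 1 electron has been removed, what remains? K⁺ is the bare [Ar] core; N⁺ still has 4 valence electrons; Na⁺ is the bare [Ne] core; C⁺ still has 3 valence electrons.
Pulling an electron out of a noble-gas core costs far more than removing a remaining valence electron, so K and Na sit at the high end of IE_2.
Valence configurations: N⁺ [He]2s²2p², C⁺ [He]2s²2p¹.
Approximate IE_2 values (kJ/mol): K 3052, N 2856, Na 4562, C 2353.
Hence IE_2: C < N < K < Na.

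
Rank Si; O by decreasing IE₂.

O > Si

After 1 electron has been removed, what remains? Si⁺ still has 3 valence electrons; O⁺ still has 5 valence electrons.
All are still removing valence electrons, so compare the +1 ions as you would atoms: IE_2 generally rises across a period (higher Z_eff) and falls down a group (larger shell), subject to the usual subshell exceptions.
Valence configurations: Si⁺ [Ne]3s²3p¹, O⁺ [He]2s²2p³.
The numbers (kJ/mol): Si 1577, O 3388.
So the second ionization energies run Si < O.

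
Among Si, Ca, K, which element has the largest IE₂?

Consider each +1 ion: Si⁺ still has 3 valence electrons; Ca⁺ still has 1 valence electron; K⁺ is the bare [Ar] core.
Core electrons are held far more tightly than valence electrons, so K tops the IE_2 order.
Valence configurations: Si⁺ [Ne]3s²3p¹, Ca⁺ [Ar]4s¹.
Tabulated IE_2 (kJ/mol): Si 1577, Ca 1145, K 3052.
Overall IE_2 order: Ca < Si < K.

K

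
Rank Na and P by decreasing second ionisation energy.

Na, P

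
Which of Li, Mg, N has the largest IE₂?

Li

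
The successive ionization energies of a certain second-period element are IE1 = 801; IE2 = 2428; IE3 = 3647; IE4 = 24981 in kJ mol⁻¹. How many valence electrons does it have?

Look for the largest jump between consecutive ionization energies: IE4/IE3 ≈ 6.8, far larger than any earlier ratio.
That jump marks the point where a core electron is being removed. So the atom has 3 valence electrons.

3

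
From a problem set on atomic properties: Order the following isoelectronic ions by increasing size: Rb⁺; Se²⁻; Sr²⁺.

All of these have 36 electrons, so size is governed by nuclear charge alone: the more protons, the stronger the pull on the same electron cloud, and the smaller the ion.
Nuclear charges: Sr²⁺ (Z=38), Rb⁺ (Z=37), Se²⁻ (Z=34).
Smallest to largest: Sr²⁺ < Rb⁺ < Se²⁻.

Sr²⁺ < Rb⁺ < Se²⁻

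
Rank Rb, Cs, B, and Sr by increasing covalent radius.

B, Sr, Rb, Cs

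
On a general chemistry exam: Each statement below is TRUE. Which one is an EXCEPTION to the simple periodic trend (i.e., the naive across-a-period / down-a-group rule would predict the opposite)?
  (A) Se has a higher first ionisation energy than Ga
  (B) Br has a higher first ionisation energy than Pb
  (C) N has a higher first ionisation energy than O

The general trend: first ionisation energy increases across a period and decreases down a group.
(A) Se (period 4, group 16) vs Ga (period 4, group 13): the stated order agrees with the simple trend.
(B) Br (period 4, group 17) vs Pb (period 6, group 14): the stated order agrees with the simple trend.
(C) N (period 2, group 15) vs O (period 2, group 16): the stated order contradicts the simple trend.
The exception is (C): pairing an electron in O's 2p⁴ costs repulsion energy, so O ionizes more easily than half-filled N (2p³).

(C)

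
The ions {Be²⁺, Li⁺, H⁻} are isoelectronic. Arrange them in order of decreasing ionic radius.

H⁻ > Li⁺ > Be²⁺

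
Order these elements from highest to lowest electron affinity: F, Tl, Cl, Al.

Cl, F, Al, Tl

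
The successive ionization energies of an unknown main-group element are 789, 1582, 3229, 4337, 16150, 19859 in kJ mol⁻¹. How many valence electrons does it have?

Look for the largest jump between consecutive ionization energies: IE5/IE4 ≈ 3.7, far larger than any earlier ratio.
That jump marks the point where a core electron is being removed. So the atom has 4 valence electrons.

4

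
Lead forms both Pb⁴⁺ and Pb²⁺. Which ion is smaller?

Both ions have Z = 82 protons, but Pb⁴⁺ has lost more electrons, so its remaining electrons feel a larger effective nuclear charge per electron and are pulled in more tightly.
Higher positive charge → smaller ion, so Pb²⁺ > Pb⁴⁺.

Pb⁴⁺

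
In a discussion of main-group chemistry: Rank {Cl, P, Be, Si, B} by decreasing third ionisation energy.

Be > Cl > B > Si > P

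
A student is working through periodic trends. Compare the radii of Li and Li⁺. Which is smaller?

Li⁺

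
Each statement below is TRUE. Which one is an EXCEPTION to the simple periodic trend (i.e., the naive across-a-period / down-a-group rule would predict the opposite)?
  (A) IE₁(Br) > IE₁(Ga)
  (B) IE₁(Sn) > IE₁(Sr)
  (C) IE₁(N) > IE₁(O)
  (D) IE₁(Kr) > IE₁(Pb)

(C)

The general trend: first ionization energy increases across a period and decreases down a group.
(A) Br (period 4, group 17) vs Ga (period 4, group 13): the stated order agrees with the simple trend.
(B) Sn (period 5, group 14) vs Sr (period 5, group 2): the stated order agrees with the simple trend.
(C) N (period 2, group 15) vs O (period 2, group 16): the stated order contradicts the simple trend.
(D) Kr (period 4, group 18) vs Pb (period 6, group 14): the stated order agrees with the simple trend.
The exception is (C): pairing an electron in O's 2p⁴ costs repulsion energy, so O ionizes more easily than half-filled N (2p³).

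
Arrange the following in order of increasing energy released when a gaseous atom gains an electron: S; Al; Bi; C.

Al < Bi < C < S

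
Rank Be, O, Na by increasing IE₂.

Be < O < Na

IE_2 is the cost of taking one more electron from the +1 cation: Be⁺ still has 1 valence electron; O⁺ still has 5 valence electrons; Na⁺ is the bare [Ne] core.
Pulling an electron out of a noble-gas core costs far more than removing a remaining valence electron, so Na sits at the high end of IE_2.
Valence configurations: Be⁺ [He]2s¹, O⁺ [He]2s²2p³.
Approximate IE_2 values (kJ/mol): Be 1757, O 3388, Na 4562.
Hence IE_2: Be < O < Na.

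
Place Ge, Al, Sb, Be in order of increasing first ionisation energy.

Be is in period 2, group 2; Al is in period 3, group 13; Ge is in period 4, group 14; Sb is in period 5, group 15.
Across a period the outer electron is held more tightly (higher IE₁); down a group it sits in a higher shell, more shielded, and comes off more easily.
These sit on a diagonal, where the across-period and down-group effects partly cancel.
Ge > Al: period and group pull opposite ways; the across-period shift dominates (762 vs 578 kJ/mol).
Sb > Ge: the two effects oppose for this pair; the across-period effect wins (831 vs 762 kJ/mol).
Be > Sb: the two effects oppose for this pair; the down-group effect wins (900 vs 831 kJ/mol).
For reference (kJ/mol): Be 900, Al 578, Ge 762, Sb 831.
So from lowest to highest: Al < Ge < Sb < Be.

Al, Ge, Sb, Be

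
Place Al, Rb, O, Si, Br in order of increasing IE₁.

Rb < Al < Si < Br < O

O is in period 2, group 16; Al is in period 3, group 13; Si is in period 3, group 14; Br is in period 4, group 17; Rb is in period 5, group 1.
IE₁ increases left→right with effective nuclear charge and decreases top→bottom as the valence shell moves farther out.
These span different periods and groups, so the two trends combine.
Al > Rb: relative to Rb, both the across-period and down-group shifts push Al's first ionization energy up.
Si > Al: Si lies to the right of Al in period 3, so the across-period effect alone puts Si higher.
Br > Si: period and group pull opposite ways; the across-period shift dominates (1140 vs 786 kJ/mol).
O > Br: period and group pull opposite ways; the down-group shift dominates (1314 vs 1140 kJ/mol).
Tabulated first ionization energy (kJ/mol): O 1314, Al 578, Si 786, Br 1140, Rb 403.
So from lowest to highest: Rb < Al < Si < Br < O.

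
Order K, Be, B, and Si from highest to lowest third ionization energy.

Consider each +2 ion: K²⁺ is already 1 electron into the core; Be²⁺ is the bare [He] core; B²⁺ still has 1 valence electron; Si²⁺ still has 2 valence electrons.
Pulling an electron out of a noble-gas core costs far more than removing a remaining valence electron, so K and Be sit at the high end of IE_3.
Valence configurations: B²⁺ [He]2s¹, Si²⁺ [Ne]3s².
Tabulated IE_3 (kJ/mol): K 4420, Be 14849, B 3660, Si 3232.
Overall IE_3 order: Si < B < K < Be.

Be, K, B, Si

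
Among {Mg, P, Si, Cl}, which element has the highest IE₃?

Mg

Consider each +2 ion: Mg²⁺ is the bare [Ne] core; P²⁺ still has 3 valence electrons; Si²⁺ still has 2 valence electrons; Cl²⁺ still has 5 valence electrons.
Breaking into a closed-shell core is much more expensive than removing a leftover valence electron — Mg has the largest IE_3 here.
Valence configurations: P²⁺ [Ne]3s²3p¹, Si²⁺ [Ne]3s², Cl²⁺ [Ne]3s²3p³.
P²⁺ loses a lone 3p electron whereas Si²⁺ must break into a filled 3s² pair, so IE_3(Si) > IE_3(P) even though P has the higher nuclear charge.
The numbers (kJ/mol): Mg 7733, P 2914, Si 3232, Cl 3822.
Hence IE_3: P < Si < Cl < Mg.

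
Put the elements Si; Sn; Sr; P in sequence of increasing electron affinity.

Sr, P, Sn, Si

Si is in period 3, group 14; P is in period 3, group 15; Sr is in period 5, group 2; Sn is in period 5, group 14.
Atoms with high Z_eff and room in the valence shell (especially the halogens) have the most exothermic electron affinities.
These span different periods and groups, so the two trends combine.
P > Sr: both effects reinforce here, so P is clearly the higher of the two.
Sn > P: this pair runs against the simple trend — see the exception note.
Si > Sn: they share group 14; the group trend gives Si the larger value.
Note the exception: Sn has a higher electron affinity than P, contrary to the simple trend — adding an electron to P's half-filled np³ subshell costs electron-pairing energy.
Note the exception: Si has a higher electron affinity than P, contrary to the simple trend — adding an electron to P's half-filled 3p³ is unfavourable, so Si (3p²) has the more exothermic EA.
Approximate values (kJ/mol): Si 134, P 72, Sr 5, Sn 107.
So from lowest to highest: Sr < P < Sn < Si.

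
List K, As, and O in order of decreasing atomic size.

K, As, O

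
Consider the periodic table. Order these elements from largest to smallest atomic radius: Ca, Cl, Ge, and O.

Ca > Ge > Cl > O

O is in period 2, group 16; Cl is in period 3, group 17; Ca is in period 4, group 2; Ge is in period 4, group 14.
Atomic radius shrinks across a period as nuclear charge pulls the same shell inward, and grows down a group as new shells are added.
Neither a single period nor a single group — weigh both effects.
Cl > O: the two effects oppose for this pair; the down-group effect wins (99 vs 63 pm).
Ge > Cl: both effects reinforce here, so Ge is clearly the larger of the two.
Ca > Ge: Ca lies to the left of Ge in period 4, so the across-period effect alone puts Ca larger.
For reference (pm): O 63, Cl 99, Ca 171, Ge 121.
So from largest to smallest: Ca > Ge > Cl > O.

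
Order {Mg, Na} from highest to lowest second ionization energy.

Na > Mg

IE_2 is the cost of taking one more electron from the +1 cation: Mg⁺ still has 1 valence electron; Na⁺ is the bare [Ne] core.
Core electrons are held far more tightly than valence electrons, so Na tops the IE_2 order.
The numbers (kJ/mol): Mg 1451, Na 4562.
Putting it together, IE_2: Mg < Na.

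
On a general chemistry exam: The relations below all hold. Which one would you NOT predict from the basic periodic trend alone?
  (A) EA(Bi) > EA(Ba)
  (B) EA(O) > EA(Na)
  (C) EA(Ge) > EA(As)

The general trend: electron affinity increases across a period and decreases down a group.
(A) Bi (period 6, group 15) vs Ba (period 6, group 2): the stated order agrees with the simple trend.
(B) O (period 2, group 16) vs Na (period 3, group 1): the stated order agrees with the simple trend.
(C) Ge (period 4, group 14) vs As (period 4, group 15): the stated order contradicts the simple trend.
The exception is (C): adding an electron to As's half-filled 4p³ is unfavourable, so Ge (4p²) has the more exothermic EA.

(C)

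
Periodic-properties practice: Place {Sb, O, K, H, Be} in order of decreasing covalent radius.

K > Sb > Be > O > H

H is in period 1, group 1; Be is in period 2, group 2; O is in period 2, group 16; K is in period 4, group 1; Sb is in period 5, group 15.
Radius decreases left→right (rising Z_eff, same n) and increases top→bottom (higher n).
These span different periods and groups, so the two trends combine.
O > H: period and group pull opposite ways; the down-group shift dominates (63 vs 32 pm).
Be > O: Be lies to the left of O in period 2, so the across-period effect alone puts Be larger.
Sb > Be: the two effects oppose for this pair; the down-group effect wins (140 vs 102 pm).
K > Sb: the two effects oppose for this pair; the across-period effect wins (196 vs 140 pm).
Approximate values (pm): H 32, Be 102, O 63, K 196, Sb 140.
So from largest to smallest: K > Sb > Be > O > H.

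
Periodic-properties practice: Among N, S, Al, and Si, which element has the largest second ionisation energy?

N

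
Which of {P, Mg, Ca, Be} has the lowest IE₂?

Consider each +1 ion: P⁺ still has 4 valence electrons; Mg⁺ still has 1 valence electron; Ca⁺ still has 1 valence electron; Be⁺ still has 1 valence electron.
All are still removing valence electrons, so compare the +1 ions as you would atoms: IE_2 generally rises across a period (higher Z_eff) and falls down a group (larger shell), subject to the usual subshell exceptions.
Valence configurations: P⁺ [Ne]3s²3p², Mg⁺ [Ne]3s¹, Ca⁺ [Ar]4s¹, Be⁺ [He]2s¹.
Tabulated IE_2 (kJ/mol): P 1907, Mg 1451, Ca 1145, Be 1757.
Hence IE_2: Ca < Mg < Be < P.

Ca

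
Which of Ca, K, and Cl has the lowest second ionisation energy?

Consider each +1 ion: Ca⁺ still has 1 valence electron; K⁺ is the bare [Ar] core; Cl⁺ still has 6 valence electrons.
Breaking into a closed-shell core is much more expensive than removing a leftover valence electron — K has the largest IE_2 here.
Valence configurations: Ca⁺ [Ar]4s¹, Cl⁺ [Ne]3s²3p⁴.
Tabulated IE_2 (kJ/mol): Ca 1145, K 3052, Cl 2298.
So the second ionization energies run Ca < Cl < K.

Ca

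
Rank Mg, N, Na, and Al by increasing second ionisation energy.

Mg < Al < N < Na

After 1 electron has been removed, what remains? Mg⁺ still has 1 valence electron; N⁺ still has 4 valence electrons; Na⁺ is the bare [Ne] core; Al⁺ still has 2 valence electrons.
Breaking into a closed-shell core is much more expensive than removing a leftover valence electron — Na has the largest IE_2 here.
Valence configurations: Mg⁺ [Ne]3s¹, N⁺ [He]2s²2p², Al⁺ [Ne]3s².
Approximate IE_2 values (kJ/mol): Mg 1451, N 2856, Na 4562, Al 1817.
Overall IE_2 order: Mg < Al < N < Na.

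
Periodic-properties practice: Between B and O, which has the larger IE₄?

Consider each +3 ion: B³⁺ is the bare [He] core; O³⁺ still has 3 valence electrons.
Core electrons are held far more tightly than valence electrons, so B tops the IE_4 order.
Approximate IE_4 values (kJ/mol): B 25026, O 7469.
Overall IE_4 order: O < B.

B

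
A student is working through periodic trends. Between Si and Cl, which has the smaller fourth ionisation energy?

Si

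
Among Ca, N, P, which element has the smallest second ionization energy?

Consider each +1 ion: Ca⁺ still has 1 valence electron; N⁺ still has 4 valence electrons; P⁺ still has 4 valence electrons.
All are still removing valence electrons, so compare the +1 ions as you would atoms: IE_2 generally rises across a period (higher Z_eff) and falls down a group (larger shell), subject to the usual subshell exceptions.
Valence configurations: Ca⁺ [Ar]4s¹, N⁺ [He]2s²2p², P⁺ [Ne]3s²3p².
The numbers (kJ/mol): Ca 1145, N 2856, P 1907.
So the second ionization energies run Ca < P < N.

Ca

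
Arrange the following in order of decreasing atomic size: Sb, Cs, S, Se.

S is in period 3, group 16; Se is in period 4, group 16; Sb is in period 5, group 15; Cs is in period 6, group 1.
Moving right in a period, electrons are added to the same shell under a stronger nuclear pull, so atoms get smaller; moving down, a new shell is opened and atoms get larger.
Here both period and group differ, so the two effects have to be weighed against each other.
Se > S: Se sits below S in group 16, so the down-group effect alone puts Se larger.
Sb > Se: relative to Se, both the across-period and down-group shifts push Sb's atomic radius up.
Cs > Sb: relative to Sb, both the across-period and down-group shifts push Cs's atomic radius up.
For reference (pm): S 103, Se 116, Sb 140, Cs 232.
So from largest to smallest: Cs > Sb > Se > S.

Cs > Sb > Se > S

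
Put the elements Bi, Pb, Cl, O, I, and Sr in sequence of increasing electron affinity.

Sr < Pb < Bi < O < I < Cl

O is in period 2, group 16; Cl is in period 3, group 17; Sr is in period 5, group 2; I is in period 5, group 17; Pb is in period 6, group 14; Bi is in period 6, group 15.
Adding an electron releases more energy for atoms nearer the top right (short of the noble gases).
These span different periods and groups, so the two trends combine.
Pb > Sr: the two effects oppose for this pair; the across-period effect wins (35 vs 5 kJ/mol).
Bi > Pb: Bi lies to the right of Pb in period 6, so the across-period effect alone puts Bi higher.
O > Bi: both effects reinforce here, so O is clearly the higher of the two.
I > O: the two effects oppose for this pair; the across-period effect wins (295 vs 141 kJ/mol).
Cl > I: they share group 17; the group trend gives Cl the larger value.
Tabulated electron affinity (kJ/mol): O 141, Cl 349, Sr 5, I 295, Pb 35, Bi 91.
So from lowest to highest: Sr < Pb < Bi < O < I < Cl.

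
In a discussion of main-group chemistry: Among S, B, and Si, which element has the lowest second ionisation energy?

Si

The second ionization energy removes an electron from the +1 ion. For each element: S⁺ still has 5 valence electrons; B⁺ still has 2 valence electrons; Si⁺ still has 3 valence electrons.
All are still removing valence electrons, so compare the +1 ions as you would atoms: IE_2 generally rises across a period (higher Z_eff) and falls down a group (larger shell), subject to the usual subshell exceptions.
Valence configurations: S⁺ [Ne]3s²3p³, B⁺ [He]2s², Si⁺ [Ne]3s²3p¹.
Approximate IE_2 values (kJ/mol): S 2252, B 2427, Si 1577.
Hence IE_2: Si < S < B.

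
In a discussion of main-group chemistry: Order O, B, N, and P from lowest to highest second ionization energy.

IE_2 is the cost of taking one more electron from the +1 cation: O⁺ still has 5 valence electrons; B⁺ still has 2 valence electrons; N⁺ still has 4 valence electrons; P⁺ still has 4 valence electrons.
All are still removing valence electrons, so compare the +1 ions as you would atoms: IE_2 generally rises across a period (higher Z_eff) and falls down a group (larger shell), subject to the usual subshell exceptions.
Valence configurations: O⁺ [He]2s²2p³, B⁺ [He]2s², N⁺ [He]2s²2p², P⁺ [Ne]3s²3p².
Tabulated IE_2 (kJ/mol): O 3388, B 2427, N 2856, P 1907.
Overall IE_2 order: P < B < N < O.

P, B, N, O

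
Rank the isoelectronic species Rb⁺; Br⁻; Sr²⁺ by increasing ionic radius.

All of these have 36 electrons, so size is governed by nuclear charge alone: the more protons, the stronger the pull on the same electron cloud, and the smaller the ion.
Nuclear charges: Sr²⁺ (Z=38), Rb⁺ (Z=37), Br⁻ (Z=35).
Smallest to largest: Sr²⁺ < Rb⁺ < Br⁻.

Sr²⁺ < Rb⁺ < Br⁻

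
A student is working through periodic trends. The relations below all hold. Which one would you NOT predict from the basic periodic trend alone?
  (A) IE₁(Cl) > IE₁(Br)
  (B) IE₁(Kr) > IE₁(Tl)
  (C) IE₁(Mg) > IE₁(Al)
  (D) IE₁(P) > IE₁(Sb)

The general trend: first ionization energy increases across a period and decreases down a group.
(A) Cl (period 3, group 17) vs Br (period 4, group 17): the stated order agrees with the simple trend.
(B) Kr (period 4, group 18) vs Tl (period 6, group 13): the stated order agrees with the simple trend.
(C) Mg (period 3, group 2) vs Al (period 3, group 13): the stated order contradicts the simple trend.
(D) P (period 3, group 15) vs Sb (period 5, group 15): the stated order agrees with the simple trend.
The exception is (C): Al's single 3p electron is easier to remove than one from Mg's filled 3s².

(C)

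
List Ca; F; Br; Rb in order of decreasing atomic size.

Rb, Ca, Br, F

F is in period 2, group 17; Ca is in period 4, group 2; Br is in period 4, group 17; Rb is in period 5, group 1.
Across a period the added protons contract the valence shell; down a group each new principal shell makes the atom larger.
These span different periods and groups, so the two trends combine.
Br > F: they share group 17; the group trend gives Br the larger value.
Ca > Br: both are in period 4; the period trend gives Ca the larger value.
Rb > Ca: both effects reinforce here, so Rb is clearly the larger of the two.
Tabulated atomic radius (pm): F 64, Ca 171, Br 114, Rb 210.
So from largest to smallest: Rb > Ca > Br > F.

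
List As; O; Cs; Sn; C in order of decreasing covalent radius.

Cs > Sn > As > C > O

C is in period 2, group 14; O is in period 2, group 16; As is in period 4, group 15; Sn is in period 5, group 14; Cs is in period 6, group 1.
Atomic radius shrinks across a period as nuclear charge pulls the same shell inward, and grows down a group as new shells are added.
Neither a single period nor a single group — weigh both effects.
C > O: both are in period 2; the period trend gives C the larger value.
As > C: period and group pull opposite ways; the down-group shift dominates (121 vs 75 pm).
Sn > As: relative to As, both the across-period and down-group shifts push Sn's atomic radius up.
Cs > Sn: both effects reinforce here, so Cs is clearly the larger of the two.
Approximate values (pm): C 75, O 63, As 121, Sn 140, Cs 232.
So from largest to smallest: Cs > Sn > As > C > O.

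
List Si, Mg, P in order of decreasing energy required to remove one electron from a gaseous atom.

Mg is in period 3, group 2; Si is in period 3, group 14; P is in period 3, group 15.
Removing the outermost electron gets harder across a period and easier down a group.
All lie in period 3, so first ionization energy increases left to right.
So from highest to lowest: P > Si > Mg.

P, Si, Mg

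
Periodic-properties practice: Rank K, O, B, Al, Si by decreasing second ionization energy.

O > K > B > Al > Si

The second ionization energy removes an electron from the +1 ion. For each element: K⁺ is the bare [Ar] core; O⁺ still has 5 valence electrons; B⁺ still has 2 valence electrons; Al⁺ still has 2 valence electrons; Si⁺ still has 3 valence electrons.
Usually core removal costs more than valence removal, but here the competition is close: a tightly held n=2 valence electron can cost more to remove than an n=3 core electron, so the actual values have to decide it.
Valence configurations: O⁺ [He]2s²2p³, B⁺ [He]2s², Al⁺ [Ne]3s², Si⁺ [Ne]3s²3p¹.
Si⁺ loses a lone 3p electron whereas Al⁺ must break into a filled 3s² pair, so IE_2(Al) > IE_2(Si) even though Si has the higher nuclear charge.
The numbers (kJ/mol): K 3052, O 3388, B 2427, Al 1817, Si 1577.
Putting it together, IE_2: Si < Al < B < K < O.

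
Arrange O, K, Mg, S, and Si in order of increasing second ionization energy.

Mg, Si, S, K, O

Consider each +1 ion: O⁺ still has 5 valence electrons; K⁺ is the bare [Ar] core; Mg⁺ still has 1 valence electron; S⁺ still has 5 valence electrons; Si⁺ still has 3 valence electrons.
Usually core removal costs more than valence removal, but here the competition is close: a tightly held n=2 valence electron can cost more to remove than an n=3 core electron, so the actual values have to decide it.
Valence configurations: O⁺ [He]2s²2p³, Mg⁺ [Ne]3s¹, S⁺ [Ne]3s²3p³, Si⁺ [Ne]3s²3p¹.
Approximate IE_2 values (kJ/mol): O 3388, K 3052, Mg 1451, S 2252, Si 1577.
So the second ionization energies run Mg < Si < S < K < O.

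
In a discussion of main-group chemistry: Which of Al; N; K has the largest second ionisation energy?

K

Consider each +1 ion: Al⁺ still has 2 valence electrons; N⁺ still has 4 valence electrons; K⁺ is the bare [Ar] core.
Core electrons are held far more tightly than valence electrons, so K tops the IE_2 order.
Valence configurations: Al⁺ [Ne]3s², N⁺ [He]2s²2p².
Tabulated IE_2 (kJ/mol): Al 1817, N 2856, K 3052.
So the second ionization energies run Al < N < K.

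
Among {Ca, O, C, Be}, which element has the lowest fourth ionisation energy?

After 3 electrons have been removed, what remains? Ca³⁺ is already 1 electron into the core; O³⁺ still has 3 valence electrons; C³⁺ still has 1 valence electron; Be³⁺ is already 1 electron into the core.
Usually core removal costs more than valence removal, but here the competition is close: a tightly held n=2 valence electron can cost more to remove than an n=3 core electron, so the actual values have to decide it.
Valence configurations: O³⁺ [He]2s²2p¹, C³⁺ [He]2s¹.
Approximate IE_4 values (kJ/mol): Ca 6491, O 7469, C 6223, Be 21007.
So the fourth ionization energies run C < Ca < O < Be.

C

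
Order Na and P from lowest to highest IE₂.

Consider each +1 ion: Na⁺ is the bare [Ne] core; P⁺ still has 4 valence electrons.
Breaking into a closed-shell core is much more expensive than removing a leftover valence electron — Na has the largest IE_2 here.
Tabulated IE_2 (kJ/mol): Na 4562, P 1907.
Overall IE_2 order: P < Na.

P < Na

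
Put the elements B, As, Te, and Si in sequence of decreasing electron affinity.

B is in period 2, group 13; Si is in period 3, group 14; As is in period 4, group 15; Te is in period 5, group 16.
EA tends to increase across a period and decrease down a group, though the pattern is less regular than for IE or radius.
These sit on a diagonal, where the across-period and down-group effects partly cancel.
As > B: the two effects oppose for this pair; the across-period effect wins (78 vs 27 kJ/mol).
Si > As: period and group pull opposite ways; the down-group shift dominates (134 vs 78 kJ/mol).
Te > Si: the two effects oppose for this pair; the across-period effect wins (190 vs 134 kJ/mol).
For reference (kJ/mol): B 27, Si 134, As 78, Te 190.
So from highest to lowest: Te > Si > As > B.

Te > Si > As > B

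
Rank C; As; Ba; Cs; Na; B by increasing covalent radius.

B is in period 2, group 13; C is in period 2, group 14; Na is in period 3, group 1; As is in period 4, group 15; Cs is in period 6, group 1; Ba is in period 6, group 2.
Radius decreases left→right (rising Z_eff, same n) and increases top→bottom (higher n).
These span different periods and groups, so the two trends combine.
B > C: B lies to the left of C in period 2, so the across-period effect alone puts B larger.
As > B: period and group pull opposite ways; the down-group shift dominates (121 vs 85 pm).
Na > As: period and group pull opposite ways; the across-period shift dominates (155 vs 121 pm).
Ba > Na: the two effects oppose for this pair; the down-group effect wins (196 vs 155 pm).
Cs > Ba: Cs lies to the left of Ba in period 6, so the across-period effect alone puts Cs larger.
Approximate values (pm): B 85, C 75, Na 155, As 121, Cs 232, Ba 196.
So from smallest to largest: C < B < As < Na < Ba < Cs.

C < B < As < Na < Ba < Cs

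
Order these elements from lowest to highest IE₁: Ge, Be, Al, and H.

H is in period 1, group 1; Be is in period 2, group 2; Al is in period 3, group 13; Ge is in period 4, group 14.
First ionization energy rises across a period (greater Z_eff holds electrons more tightly) and falls down a group (valence electrons are farther from the nucleus).
A diagonal step moves right (one effect) and down (the opposite effect) at once.
Ge > Al: period and group pull opposite ways; the across-period shift dominates (762 vs 578 kJ/mol).
Be > Ge: period and group pull opposite ways; the down-group shift dominates (900 vs 762 kJ/mol).
H > Be: period and group pull opposite ways; the down-group shift dominates (1312 vs 900 kJ/mol).
For reference (kJ/mol): H 1312, Be 900, Al 578, Ge 762.
So from lowest to highest: Al < Ge < Be < H.

Al < Ge < Be < H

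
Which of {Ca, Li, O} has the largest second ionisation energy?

Li

After 1 electron has been removed, what remains? Ca⁺ still has 1 valence electron; Li⁺ is the bare [He] core; O⁺ still has 5 valence electrons.
Breaking into a closed-shell core is much more expensive than removing a leftover valence electron — Li has the largest IE_2 here.
Valence configurations: Ca⁺ [Ar]4s¹, O⁺ [He]2s²2p³.
Approximate IE_2 values (kJ/mol): Ca 1145, Li 7298, O 3388.
Putting it together, IE_2: Ca < O < Li.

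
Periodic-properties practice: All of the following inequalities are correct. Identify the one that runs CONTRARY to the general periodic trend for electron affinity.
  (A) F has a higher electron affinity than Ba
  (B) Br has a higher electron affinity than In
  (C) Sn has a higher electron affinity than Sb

The general trend: electron affinity increases across a period and decreases down a group.
(A) F (period 2, group 17) vs Ba (period 6, group 2): the stated order agrees with the simple trend.
(B) Br (period 4, group 17) vs In (period 5, group 13): the stated order agrees with the simple trend.
(C) Sn (period 5, group 14) vs Sb (period 5, group 15): the stated order contradicts the simple trend.
The exception is (C): adding an electron to Sb's half-filled 5p³ is unfavourable, so Sn has the more exothermic EA.

(C)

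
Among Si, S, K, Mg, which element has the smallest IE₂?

Mg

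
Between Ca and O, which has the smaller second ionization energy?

IE_2 is the cost of taking one more electron from the +1 cation: Ca⁺ still has 1 valence electron; O⁺ still has 5 valence electrons.
All are still removing valence electrons, so compare the +1 ions as you would atoms: IE_2 generally rises across a period (higher Z_eff) and falls down a group (larger shell), subject to the usual subshell exceptions.
Valence configurations: Ca⁺ [Ar]4s¹, O⁺ [He]2s²2p³.
The numbers (kJ/mol): Ca 1145, O 3388.
So the second ionization energies run Ca < O.

Ca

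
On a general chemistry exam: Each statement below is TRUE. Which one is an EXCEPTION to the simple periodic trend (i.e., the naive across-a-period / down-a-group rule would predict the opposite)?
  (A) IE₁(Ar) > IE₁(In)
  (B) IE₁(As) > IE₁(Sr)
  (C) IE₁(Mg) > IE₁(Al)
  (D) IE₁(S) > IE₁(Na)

The general trend: first ionisation energy increases across a period and decreases down a group.
(A) Ar (period 3, group 18) vs In (period 5, group 13): the stated order agrees with the simple trend.
(B) As (period 4, group 15) vs Sr (period 5, group 2): the stated order agrees with the simple trend.
(C) Mg (period 3, group 2) vs Al (period 3, group 13): the stated order contradicts the simple trend.
(D) S (period 3, group 16) vs Na (period 3, group 1): the stated order agrees with the simple trend.
The exception is (C): Al's single 3p electron is easier to remove than one from Mg's filled 3s².

(C)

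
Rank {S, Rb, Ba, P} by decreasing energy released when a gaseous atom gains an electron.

S > P > Rb > Ba

P is in period 3, group 15; S is in period 3, group 16; Rb is in period 5, group 1; Ba is in period 6, group 2.
Atoms with high Z_eff and room in the valence shell (especially the halogens) have the most exothermic electron affinities.
Here both period and group differ, so the two effects have to be weighed against each other.
Rb > Ba: the two effects oppose for this pair; the down-group effect wins (47 vs 14 kJ/mol).
P > Rb: both effects reinforce here, so P is clearly the higher of the two.
S > P: both are in period 3; the period trend gives S the larger value.
For reference (kJ/mol): P 72, S 200, Rb 47, Ba 14.
So from highest to lowest: S > P > Rb > Ba.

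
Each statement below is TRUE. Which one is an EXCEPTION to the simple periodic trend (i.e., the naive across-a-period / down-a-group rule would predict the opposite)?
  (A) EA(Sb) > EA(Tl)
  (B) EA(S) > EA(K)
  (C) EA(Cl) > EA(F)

The general trend: electron affinity increases across a period and decreases down a group.
(A) Sb (period 5, group 15) vs Tl (period 6, group 13): the stated order agrees with the simple trend.
(B) S (period 3, group 16) vs K (period 4, group 1): the stated order agrees with the simple trend.
(C) Cl (period 3, group 17) vs F (period 2, group 17): the stated order contradicts the simple trend.
The exception is (C): F's small 2p subshell makes the incoming electron feel strong e⁻–e⁻ repulsion, so Cl actually releases more energy on gaining an electron.

(C)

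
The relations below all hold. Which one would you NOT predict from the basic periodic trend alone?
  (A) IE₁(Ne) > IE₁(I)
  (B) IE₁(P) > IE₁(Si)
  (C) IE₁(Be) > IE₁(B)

The general trend: IE₁ increases across a period and decreases down a group.
(A) Ne (period 2, group 18) vs I (period 5, group 17): the stated order agrees with the simple trend.
(B) P (period 3, group 15) vs Si (period 3, group 14): the stated order agrees with the simple trend.
(C) Be (period 2, group 2) vs B (period 2, group 13): the stated order contradicts the simple trend.
The exception is (C): removing B's lone 2p electron is easier than breaking Be's filled 2s².

(C)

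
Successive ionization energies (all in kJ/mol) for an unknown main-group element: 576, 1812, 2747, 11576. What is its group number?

Look for the largest jump between consecutive ionization energies: IE4/IE3 ≈ 4.2, far larger than any earlier ratio.
That jump marks the point where a core electron is being removed. So the atom has 3 valence electrons.
A main-group element with 3 valence electrons is in group 13.

Group 13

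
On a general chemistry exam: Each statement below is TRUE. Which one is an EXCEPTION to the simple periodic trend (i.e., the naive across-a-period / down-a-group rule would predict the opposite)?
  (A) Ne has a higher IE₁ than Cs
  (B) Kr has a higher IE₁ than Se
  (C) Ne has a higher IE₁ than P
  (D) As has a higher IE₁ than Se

The general trend: IE₁ increases across a period and decreases down a group.
(A) Ne (period 2, group 18) vs Cs (period 6, group 1): the stated order agrees with the simple trend.
(B) Kr (period 4, group 18) vs Se (period 4, group 16): the stated order agrees with the simple trend.
(C) Ne (period 2, group 18) vs P (period 3, group 15): the stated order agrees with the simple trend.
(D) As (period 4, group 15) vs Se (period 4, group 16): the stated order contradicts the simple trend.
The exception is (D): Se (4p⁴) ionizes more easily than half-filled As (4p³).

(D)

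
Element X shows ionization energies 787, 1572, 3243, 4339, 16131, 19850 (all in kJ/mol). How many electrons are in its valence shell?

4

Look for the largest jump between consecutive ionization energies: IE5/IE4 ≈ 3.7, far larger than any earlier ratio.
That jump marks the point where a core electron is being removed. So the atom has 4 valence electrons.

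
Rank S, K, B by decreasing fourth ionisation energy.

After 3 electrons have been removed, what remains? S³⁺ still has 3 valence electrons; K³⁺ is already 2 electrons into the core; B³⁺ is the bare [He] core.
Breaking into a closed-shell core is much more expensive than removing a leftover valence electron — K and B have the largest IE_4 here.
Approximate IE_4 values (kJ/mol): S 4556, K 5877, B 25026.
Overall IE_4 order: S < K < B.

B, K, S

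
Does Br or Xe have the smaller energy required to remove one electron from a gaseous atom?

Br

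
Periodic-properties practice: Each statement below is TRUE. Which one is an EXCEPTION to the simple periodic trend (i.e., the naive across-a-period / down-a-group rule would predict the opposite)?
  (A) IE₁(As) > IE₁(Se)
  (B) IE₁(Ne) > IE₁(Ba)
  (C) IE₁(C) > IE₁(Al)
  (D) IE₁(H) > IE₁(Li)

The general trend: IE₁ increases across a period and decreases down a group.
(A) As (period 4, group 15) vs Se (period 4, group 16): the stated order contradicts the simple trend.
(B) Ne (period 2, group 18) vs Ba (period 6, group 2): the stated order agrees with the simple trend.
(C) C (period 2, group 14) vs Al (period 3, group 13): the stated order agrees with the simple trend.
(D) H (period 1, group 1) vs Li (period 2, group 1): the stated order agrees with the simple trend.
The exception is (A): Se (4p⁴) ionizes more easily than half-filled As (4p³).

(A)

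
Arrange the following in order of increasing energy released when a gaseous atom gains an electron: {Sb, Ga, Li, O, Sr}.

Sr < Ga < Li < Sb < O

Li is in period 2, group 1; O is in period 2, group 16; Ga is in period 4, group 13; Sr is in period 5, group 2; Sb is in period 5, group 15.
Adding an electron releases more energy for atoms nearer the top right (short of the noble gases).
Here both period and group differ, so the two effects have to be weighed against each other.
Ga > Sr: relative to Sr, both the across-period and down-group shifts push Ga's electron affinity up.
Li > Ga: period and group pull opposite ways; the down-group shift dominates (60 vs 29 kJ/mol).
Sb > Li: the two effects oppose for this pair; the across-period effect wins (103 vs 60 kJ/mol).
O > Sb: both effects reinforce here, so O is clearly the higher of the two.
Approximate values (kJ/mol): Li 60, O 141, Ga 29, Sr 5, Sb 103.
So from lowest to highest: Sr < Ga < Li < Sb < O.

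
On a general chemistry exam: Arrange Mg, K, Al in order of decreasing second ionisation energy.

K > Al > Mg

After 1 electron has been removed, what remains? Mg⁺ still has 1 valence electron; K⁺ is the bare [Ar] core; Al⁺ still has 2 valence electrons.
Pulling an electron out of a noble-gas core costs far more than removing a remaining valence electron, so K sits at the high end of IE_2.
Valence configurations: Mg⁺ [Ne]3s¹, Al⁺ [Ne]3s².
Approximate IE_2 values (kJ/mol): Mg 1451, K 3052, Al 1817.
Putting it together, IE_2: Mg < Al < K.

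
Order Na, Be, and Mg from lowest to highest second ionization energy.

IE_2 is the cost of taking one more electron from the +1 cation: Na⁺ is the bare [Ne] core; Be⁺ still has 1 valence electron; Mg⁺ still has 1 valence electron.
Core electrons are held far more tightly than valence electrons, so Na tops the IE_2 order.
Valence configurations: Be⁺ [He]2s¹, Mg⁺ [Ne]3s¹.
Approximate IE_2 values (kJ/mol): Na 4562, Be 1757, Mg 1451.
Putting it together, IE_2: Mg < Be < Na.

Mg < Be < Na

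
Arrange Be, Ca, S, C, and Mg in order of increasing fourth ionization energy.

S, C, Ca, Mg, Be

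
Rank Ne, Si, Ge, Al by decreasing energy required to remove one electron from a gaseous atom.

First ionization energy rises across a period (greater Z_eff holds electrons more tightly) and falls down a group (valence electrons are farther from the nucleus).
Here both period and group differ, so the two effects have to be weighed against each other.
Ge > Al: the two effects oppose for this pair; the across-period effect wins (762 vs 578 kJ/mol).
Si > Ge: Si sits above Ge in group 14, so the down-group effect alone puts Si higher.
Ne > Si: relative to Si, both the across-period and down-group shifts push Ne's first ionization energy up.
For reference (kJ/mol): Ne 2081, Al 578, Si 786, Ge 762.
So from highest to lowest: Ne > Si > Ge > Al.

Ne > Si > Ge > Al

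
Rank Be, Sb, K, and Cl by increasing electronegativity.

K < Be < Sb < Cl

Be is in period 2, group 2; Cl is in period 3, group 17; K is in period 4, group 1; Sb is in period 5, group 15.
Atoms toward the upper right of the periodic table pull bonding electrons most strongly.
These span different periods and groups, so the two trends combine.
Be > K: both effects reinforce here, so Be is clearly the higher of the two.
Sb > Be: period and group pull opposite ways; the across-period shift dominates (2.05 vs 1.57).
Cl > Sb: relative to Sb, both the across-period and down-group shifts push Cl's electronegativity up.
Tabulated electronegativity (Pauling): Be 1.57, Cl 3.16, K 0.82, Sb 2.05.
So from lowest to highest: K < Be < Sb < Cl.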